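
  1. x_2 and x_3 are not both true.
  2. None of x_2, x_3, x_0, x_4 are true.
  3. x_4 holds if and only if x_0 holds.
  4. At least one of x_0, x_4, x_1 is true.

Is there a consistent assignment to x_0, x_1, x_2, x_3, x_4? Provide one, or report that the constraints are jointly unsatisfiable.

x_0 = False, x_1 = True, x_2 = False, x_3 = False, x_4 = False

  (1) x_2=F, x_3=F — not both ✓
  (2) {x_2, x_3, x_0, x_4}: 0 true — none ✓
  (3) x_4=F, x_0=F — same ✓
  (4) {x_0, x_4, x_1}: 1 true — at least one ✓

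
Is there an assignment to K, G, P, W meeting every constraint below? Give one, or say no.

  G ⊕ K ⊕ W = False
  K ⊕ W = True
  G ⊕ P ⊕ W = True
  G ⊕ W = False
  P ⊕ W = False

K = False; G = True; P = True; W = True

G ⊕ K ⊕ W = T ⊕ F ⊕ T = False ✓
K ⊕ W = F ⊕ T = True ✓
G ⊕ P ⊕ W = T ⊕ T ⊕ T = True ✓
G ⊕ W = T ⊕ T = False ✓
P ⊕ W = T ⊕ T = False ✓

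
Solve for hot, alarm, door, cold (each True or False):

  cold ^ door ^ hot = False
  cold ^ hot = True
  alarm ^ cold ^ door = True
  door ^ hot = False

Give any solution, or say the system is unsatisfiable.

hot=T, alarm=F, door=T, cold=F

cold ^ door ^ hot = F ^ T ^ T = False ✓
cold ^ hot = F ^ T = True ✓
alarm ^ cold ^ door = F ^ F ^ T = True ✓
door ^ hot = T ^ T = False ✓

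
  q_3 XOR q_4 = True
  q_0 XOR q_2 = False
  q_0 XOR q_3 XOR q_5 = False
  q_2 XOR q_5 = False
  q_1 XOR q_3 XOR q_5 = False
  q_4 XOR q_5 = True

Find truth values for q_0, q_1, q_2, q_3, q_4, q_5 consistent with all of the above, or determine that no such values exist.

q_0=F, q_1=F, q_2=F, q_3=F, q_4=T, q_5=F

q_3 XOR q_4 = F XOR T = True ✓
q_0 XOR q_2 = F XOR F = False ✓
q_0 XOR q_3 XOR q_5 = F XOR F XOR F = False ✓
q_2 XOR q_5 = F XOR F = False ✓
q_1 XOR q_3 XOR q_5 = F XOR F XOR F = False ✓
q_4 XOR q_5 = T XOR F = True ✓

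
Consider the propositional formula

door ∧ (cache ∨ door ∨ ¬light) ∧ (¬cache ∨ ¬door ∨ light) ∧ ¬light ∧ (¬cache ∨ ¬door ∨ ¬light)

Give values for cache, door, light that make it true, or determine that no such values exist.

Unit clause (door) forces door = True.
Unit clause (¬light) forces light = False.
In (¬cache ∨ ¬door ∨ light) only ¬cache is left, so cache = False.
All clauses satisfied.

cache: False, door: True, light: False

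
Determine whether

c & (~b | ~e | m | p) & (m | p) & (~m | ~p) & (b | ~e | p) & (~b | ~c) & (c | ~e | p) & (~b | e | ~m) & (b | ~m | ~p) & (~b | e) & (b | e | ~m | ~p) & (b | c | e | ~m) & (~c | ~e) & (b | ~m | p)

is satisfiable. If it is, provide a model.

e = False, b = False, p = True, m = False, c = True

Unit clause (c) forces c = True.
In (~b | ~c) only ~b is left, so b = False.
In (~c | ~e) only ~e is left, so e = False.
Try p = False:
  (m | p) forces m = True.
  clause (b | ~m | p) is falsified — backtrack.
So p = True.
  then (~m | ~p) forces m = False.
All clauses satisfied.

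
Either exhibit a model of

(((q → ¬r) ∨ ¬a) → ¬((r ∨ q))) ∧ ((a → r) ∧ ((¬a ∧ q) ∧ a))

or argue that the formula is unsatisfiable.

Case a = True: the conjunct ¬a is False.
Case a = False: the conjunct a is False.
Both cases fail — unsatisfiable.

The formula is unsatisfiable.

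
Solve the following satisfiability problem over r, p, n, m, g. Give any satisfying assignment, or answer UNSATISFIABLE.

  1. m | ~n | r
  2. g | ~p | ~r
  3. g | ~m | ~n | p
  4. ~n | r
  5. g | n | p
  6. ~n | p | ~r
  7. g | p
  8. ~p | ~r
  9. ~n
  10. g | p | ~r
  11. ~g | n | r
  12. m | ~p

Unit clause (~n) forces n = False.
Set r = False.
  then (~g | n | r) forces g = False.
  then (g | n | p) forces p = True.
  then (m | ~p) forces m = True.
All clauses satisfied.

r=F; p=T; n=F; m=T; g=F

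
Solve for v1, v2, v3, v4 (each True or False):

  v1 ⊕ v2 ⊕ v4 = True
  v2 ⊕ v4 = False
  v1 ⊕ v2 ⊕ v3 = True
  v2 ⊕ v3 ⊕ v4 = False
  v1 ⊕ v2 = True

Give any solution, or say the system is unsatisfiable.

v1=T; v2=F; v3=F; v4=F

v1 ⊕ v2 ⊕ v4 = T ⊕ F ⊕ F = True ✓
v2 ⊕ v4 = F ⊕ F = False ✓
v1 ⊕ v2 ⊕ v3 = T ⊕ F ⊕ F = True ✓
v2 ⊕ v3 ⊕ v4 = F ⊕ F ⊕ F = False ✓
v1 ⊕ v2 = T ⊕ F = True ✓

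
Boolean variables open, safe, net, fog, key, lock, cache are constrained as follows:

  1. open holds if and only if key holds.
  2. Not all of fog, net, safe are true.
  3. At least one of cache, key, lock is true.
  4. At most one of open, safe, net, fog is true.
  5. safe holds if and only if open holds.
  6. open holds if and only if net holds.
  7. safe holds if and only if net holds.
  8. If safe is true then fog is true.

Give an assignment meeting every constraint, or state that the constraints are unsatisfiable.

open: False; safe: False; net: False; fog: False; key: False; lock: True; cache: True

  (1) open=F, key=F — same ✓
  (2) {fog, net, safe}: 0/3 true — not all ✓
  (3) {cache, key, lock}: 2 true — at least one ✓
  (4) {open, safe, net, fog}: 0 true — at most one ✓
  (5) safe=F, open=F — same ✓
  (6) open=F, net=F — same ✓
  (7) safe=F, net=F — same ✓
  (8) safe=F ⇒ fog: vacuous ✓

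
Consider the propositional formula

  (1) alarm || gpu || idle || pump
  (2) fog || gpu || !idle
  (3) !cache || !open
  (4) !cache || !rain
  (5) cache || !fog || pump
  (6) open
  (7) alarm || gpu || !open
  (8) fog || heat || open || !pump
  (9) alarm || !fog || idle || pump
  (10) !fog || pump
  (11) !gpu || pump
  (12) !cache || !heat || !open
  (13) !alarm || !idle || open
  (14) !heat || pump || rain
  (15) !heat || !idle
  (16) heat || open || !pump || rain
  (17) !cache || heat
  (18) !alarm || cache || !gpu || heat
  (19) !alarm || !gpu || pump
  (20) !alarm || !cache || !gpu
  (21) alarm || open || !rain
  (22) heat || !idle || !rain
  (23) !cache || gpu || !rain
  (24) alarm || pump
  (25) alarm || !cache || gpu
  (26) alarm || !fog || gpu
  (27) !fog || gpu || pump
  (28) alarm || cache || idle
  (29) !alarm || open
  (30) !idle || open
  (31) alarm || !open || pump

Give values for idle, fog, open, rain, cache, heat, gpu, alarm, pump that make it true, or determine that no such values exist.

Unit clause (open) forces open = True.
In (!cache || !open) only !cache is left, so cache = False.
Set idle = False.
  then (alarm || cache || idle) forces alarm = True.
Set fog = False.
Set rain = False.
Set heat = True.
  then (!heat || pump || rain) forces pump = True.
Set gpu = False.
All clauses satisfied.

idle=F, fog=F, open=T, rain=F, cache=F, heat=T, gpu=F, alarm=T, pump=T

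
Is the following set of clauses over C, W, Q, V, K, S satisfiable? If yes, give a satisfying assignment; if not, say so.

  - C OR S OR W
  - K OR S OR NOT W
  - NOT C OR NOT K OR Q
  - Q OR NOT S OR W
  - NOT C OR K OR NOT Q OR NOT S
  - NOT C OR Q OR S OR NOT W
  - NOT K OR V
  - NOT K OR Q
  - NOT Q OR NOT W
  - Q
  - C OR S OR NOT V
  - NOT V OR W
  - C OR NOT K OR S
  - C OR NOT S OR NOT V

Unit clause (Q) forces Q = True.
In (NOT Q OR NOT W) only NOT W is left, so W = False.
In (NOT V OR W) only NOT V is left, so V = False.
In (NOT K OR V) only NOT K is left, so K = False.
Set C = False.
  then (C OR S OR W) forces S = True.
All clauses satisfied.

C=F, W=F, Q=T, V=F, K=F, S=T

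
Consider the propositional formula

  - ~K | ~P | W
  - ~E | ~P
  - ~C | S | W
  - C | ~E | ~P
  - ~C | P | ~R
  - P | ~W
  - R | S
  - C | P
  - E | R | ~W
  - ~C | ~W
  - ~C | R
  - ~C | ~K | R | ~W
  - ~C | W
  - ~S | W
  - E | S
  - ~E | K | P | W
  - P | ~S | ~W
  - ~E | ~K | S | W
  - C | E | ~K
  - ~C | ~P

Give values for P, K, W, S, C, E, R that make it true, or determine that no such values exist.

Set P = True.
  then (~E | ~P) forces E = False.
  then (E | S) forces S = True.
  then (~C | ~P) forces C = False.
  then (~S | W) forces W = True.
  then (C | E | ~K) forces K = False.
  then (E | R | ~W) forces R = True.
All clauses satisfied.

P = True; K = False; W = True; S = True; C = False; E = False; R = True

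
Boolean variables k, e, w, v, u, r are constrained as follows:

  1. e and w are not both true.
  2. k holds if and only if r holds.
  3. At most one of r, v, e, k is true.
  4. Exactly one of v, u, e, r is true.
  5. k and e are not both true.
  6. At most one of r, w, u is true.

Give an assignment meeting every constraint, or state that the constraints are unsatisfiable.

k = False; e = False; w = True; v = True; u = False; r = False

  (1) e=F, w=T — not both ✓
  (2) k=F, r=F — same ✓
  (3) {r, v, e, k}: 1 true — at most one ✓
  (4) {v, u, e, r}: 1 true — exactly one ✓
  (5) k=F, e=F — not both ✓
  (6) {r, w, u}: 1 true — at most one ✓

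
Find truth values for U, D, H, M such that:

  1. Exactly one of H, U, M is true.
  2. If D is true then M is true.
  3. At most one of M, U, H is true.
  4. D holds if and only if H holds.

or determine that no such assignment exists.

U: False, D: False, H: False, M: True

  (1) {H, U, M}: 1 true — exactly one ✓
  (2) D=F ⇒ M: vacuous ✓
  (3) {M, U, H}: 1 true — at most one ✓
  (4) D=F, H=F — same ✓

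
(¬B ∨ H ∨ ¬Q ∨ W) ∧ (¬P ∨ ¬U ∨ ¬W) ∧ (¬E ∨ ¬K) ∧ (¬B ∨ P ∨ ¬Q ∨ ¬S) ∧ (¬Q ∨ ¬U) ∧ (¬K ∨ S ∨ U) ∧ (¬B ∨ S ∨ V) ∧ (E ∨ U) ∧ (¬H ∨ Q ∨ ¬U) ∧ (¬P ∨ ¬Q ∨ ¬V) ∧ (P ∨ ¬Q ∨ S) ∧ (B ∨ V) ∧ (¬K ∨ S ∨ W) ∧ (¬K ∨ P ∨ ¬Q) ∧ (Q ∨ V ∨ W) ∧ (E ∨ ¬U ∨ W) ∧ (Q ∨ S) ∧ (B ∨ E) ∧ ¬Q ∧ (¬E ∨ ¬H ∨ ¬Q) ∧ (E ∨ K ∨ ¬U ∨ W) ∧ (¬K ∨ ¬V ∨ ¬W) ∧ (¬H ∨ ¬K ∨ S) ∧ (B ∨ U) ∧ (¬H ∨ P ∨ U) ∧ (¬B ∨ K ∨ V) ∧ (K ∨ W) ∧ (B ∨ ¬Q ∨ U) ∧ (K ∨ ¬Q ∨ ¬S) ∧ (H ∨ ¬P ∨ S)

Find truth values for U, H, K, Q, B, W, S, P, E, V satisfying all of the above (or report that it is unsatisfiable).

U = False; H = True; K = False; Q = False; B = True; W = True; S = True; P = True; E = True; V = True

Unit clause (¬Q) forces Q = False.
In (Q ∨ S) only S is left, so S = True.
Set U = False.
  then (E ∨ U) forces E = True.
  then (B ∨ U) forces B = True.
  then (¬E ∨ ¬K) forces K = False.
  then (¬B ∨ K ∨ V) forces V = True.
  then (K ∨ W) forces W = True.
Set H = True.
  then (¬H ∨ P ∨ U) forces P = True.
All clauses satisfied.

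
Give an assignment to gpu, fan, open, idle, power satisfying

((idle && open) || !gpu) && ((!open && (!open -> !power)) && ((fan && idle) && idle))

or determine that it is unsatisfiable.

gpu: False, fan: True, open: False, idle: True, power: False

  (idle && open) || !gpu = True
    idle && open = False
    !gpu = True
  (!open && (!open -> !power)) && ((fan && idle) && idle) = True
    !open && (!open -> !power) = True
      !open = True
      !open -> !power = True
        !open = True
        !power = True
    (fan && idle) && idle = True
      fan && idle = True
Both conjuncts True, so the formula holds.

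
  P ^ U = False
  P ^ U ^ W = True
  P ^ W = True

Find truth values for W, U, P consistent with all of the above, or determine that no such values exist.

W: True; U: False; P: False

P ^ U = F ^ F = False ✓
P ^ U ^ W = F ^ F ^ T = True ✓
P ^ W = F ^ T = True ✓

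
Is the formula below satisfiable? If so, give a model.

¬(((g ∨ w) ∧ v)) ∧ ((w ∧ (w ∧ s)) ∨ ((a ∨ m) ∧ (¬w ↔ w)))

m=T, g=T, s=T, v=F, a=T, w=T

  ¬(((g ∨ w) ∧ v)) = True
    (g ∨ w) ∧ v = False
      g ∨ w = True
  (w ∧ (w ∧ s)) ∨ ((a ∨ m) ∧ (¬w ↔ w)) = True
    w ∧ (w ∧ s) = True
      w ∧ s = True
    (a ∨ m) ∧ (¬w ↔ w) = False
      a ∨ m = True
      ¬w ↔ w = False
        ¬w = False
Both conjuncts True, so the formula holds.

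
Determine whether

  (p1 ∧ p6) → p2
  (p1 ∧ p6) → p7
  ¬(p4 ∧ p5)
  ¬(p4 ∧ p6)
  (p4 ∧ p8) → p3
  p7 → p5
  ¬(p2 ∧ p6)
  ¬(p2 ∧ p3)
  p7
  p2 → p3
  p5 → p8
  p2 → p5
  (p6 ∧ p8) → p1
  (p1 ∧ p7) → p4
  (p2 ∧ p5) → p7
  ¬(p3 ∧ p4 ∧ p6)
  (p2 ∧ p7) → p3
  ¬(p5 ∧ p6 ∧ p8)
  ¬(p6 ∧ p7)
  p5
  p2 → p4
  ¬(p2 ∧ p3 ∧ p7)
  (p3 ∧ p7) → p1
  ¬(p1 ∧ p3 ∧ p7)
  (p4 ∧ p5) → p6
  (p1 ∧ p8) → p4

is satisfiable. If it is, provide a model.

p1: False, p2: False, p3: False, p4: False, p5: True, p6: False, p7: True, p8: True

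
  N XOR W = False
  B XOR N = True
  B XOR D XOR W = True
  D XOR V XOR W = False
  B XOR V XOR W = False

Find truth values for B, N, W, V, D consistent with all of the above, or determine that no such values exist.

B = False, N = True, W = True, V = True, D = False

N XOR W = T XOR T = False ✓
B XOR N = F XOR T = True ✓
B XOR D XOR W = F XOR F XOR T = True ✓
D XOR V XOR W = F XOR T XOR T = False ✓
B XOR V XOR W = F XOR T XOR T = False ✓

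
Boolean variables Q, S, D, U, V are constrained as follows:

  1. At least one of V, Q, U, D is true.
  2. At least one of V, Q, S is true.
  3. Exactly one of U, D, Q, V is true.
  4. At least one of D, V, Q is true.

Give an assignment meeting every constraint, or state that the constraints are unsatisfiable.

Q = False; S = True; D = False; U = False; V = True

  (1) {V, Q, U, D}: 1 true — at least one ✓
  (2) {V, Q, S}: 2 true — at least one ✓
  (3) {U, D, Q, V}: 1 true — exactly one ✓
  (4) {D, V, Q}: 1 true — at least one ✓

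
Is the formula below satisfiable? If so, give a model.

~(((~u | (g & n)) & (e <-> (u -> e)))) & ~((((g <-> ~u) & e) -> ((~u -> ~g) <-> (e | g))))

Case e = True: the formula simplifies to ~((~u | (g & n))) & ~(((g <-> ~u) -> (~u -> ~g))).
  u = True: the conjunct ~(((g <-> ~u) -> (~u -> ~g))) becomes ~((~g -> True)) = False.
  u = False: the conjunct ~((~u | (g & n))) becomes ~((True | (g & n))) = False.
Case e = False: the conjunct ~((((g <-> ~u) & e) -> ((~u -> ~g) <-> (e | g)))) becomes ~((False -> ((~u -> ~g) <-> g))) = False.
Both cases fail — unsatisfiable.

Unsatisfiable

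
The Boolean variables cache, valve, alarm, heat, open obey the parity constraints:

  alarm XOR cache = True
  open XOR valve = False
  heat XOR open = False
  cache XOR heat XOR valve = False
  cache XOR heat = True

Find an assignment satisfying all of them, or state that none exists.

cache=F; valve=T; alarm=T; heat=T; open=T

alarm XOR cache = T XOR F = True ✓
open XOR valve = T XOR T = False ✓
heat XOR open = T XOR T = False ✓
cache XOR heat XOR valve = F XOR T XOR T = False ✓
cache XOR heat = F XOR T = True ✓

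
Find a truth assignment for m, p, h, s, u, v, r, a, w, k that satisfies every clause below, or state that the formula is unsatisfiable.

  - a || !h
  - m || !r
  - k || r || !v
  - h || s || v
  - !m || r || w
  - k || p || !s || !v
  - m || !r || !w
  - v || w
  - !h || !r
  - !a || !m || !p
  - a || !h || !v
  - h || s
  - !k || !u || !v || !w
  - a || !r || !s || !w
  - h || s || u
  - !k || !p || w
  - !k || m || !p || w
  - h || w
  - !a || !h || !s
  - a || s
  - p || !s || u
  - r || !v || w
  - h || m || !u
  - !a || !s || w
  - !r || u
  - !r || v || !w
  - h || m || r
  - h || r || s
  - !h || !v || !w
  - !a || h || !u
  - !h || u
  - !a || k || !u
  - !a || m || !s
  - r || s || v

Set m = True.
Set p = True.
  then (!a || !m || !p) forces a = False.
  then (a || s) forces s = True.
  then (a || !h) forces h = False.
  then (h || w) forces w = True.
  then (a || !r || !s || !w) forces r = False.
Set u = False.
Set v = False.
Set k = True.
All clauses satisfied.

m: True, p: True, h: False, s: True, u: False, v: False, r: False, a: False, w: True, k: True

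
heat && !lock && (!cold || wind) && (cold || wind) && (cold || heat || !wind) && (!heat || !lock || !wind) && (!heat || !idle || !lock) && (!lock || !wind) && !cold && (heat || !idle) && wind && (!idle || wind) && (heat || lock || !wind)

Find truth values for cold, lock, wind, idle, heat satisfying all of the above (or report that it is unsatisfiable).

Unit clause (heat) forces heat = True.
Unit clause (!lock) forces lock = False.
Unit clause (!cold) forces cold = False.
Unit clause (wind) forces wind = True.
Set idle = False.
All clauses satisfied.

cold = False, lock = False, wind = True, idle = False, heat = True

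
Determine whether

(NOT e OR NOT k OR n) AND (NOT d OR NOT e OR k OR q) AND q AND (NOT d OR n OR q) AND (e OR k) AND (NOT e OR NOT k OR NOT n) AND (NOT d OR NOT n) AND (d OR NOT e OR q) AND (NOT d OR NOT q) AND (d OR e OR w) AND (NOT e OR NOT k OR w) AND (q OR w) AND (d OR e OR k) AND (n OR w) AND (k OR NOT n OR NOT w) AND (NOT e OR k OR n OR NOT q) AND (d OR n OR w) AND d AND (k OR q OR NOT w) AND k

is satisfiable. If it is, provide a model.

Unsatisfiable

Case d = True:
  (q) forces q = True.
  Clause (NOT d OR NOT q) is falsified — contradiction.
Case d = False:
  Clause (d) is falsified — contradiction.
Both cases fail, so the formula is unsatisfiable.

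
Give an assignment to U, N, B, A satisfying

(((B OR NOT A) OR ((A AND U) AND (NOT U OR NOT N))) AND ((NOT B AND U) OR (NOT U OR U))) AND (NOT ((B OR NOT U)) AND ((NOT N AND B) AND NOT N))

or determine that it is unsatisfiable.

Case B = True: the conjunct NOT ((B OR NOT U)) becomes NOT ((True OR NOT U)) = False.
Case B = False: the conjunct B is False.
Both cases fail — unsatisfiable.

Unsatisfiable — no assignment works.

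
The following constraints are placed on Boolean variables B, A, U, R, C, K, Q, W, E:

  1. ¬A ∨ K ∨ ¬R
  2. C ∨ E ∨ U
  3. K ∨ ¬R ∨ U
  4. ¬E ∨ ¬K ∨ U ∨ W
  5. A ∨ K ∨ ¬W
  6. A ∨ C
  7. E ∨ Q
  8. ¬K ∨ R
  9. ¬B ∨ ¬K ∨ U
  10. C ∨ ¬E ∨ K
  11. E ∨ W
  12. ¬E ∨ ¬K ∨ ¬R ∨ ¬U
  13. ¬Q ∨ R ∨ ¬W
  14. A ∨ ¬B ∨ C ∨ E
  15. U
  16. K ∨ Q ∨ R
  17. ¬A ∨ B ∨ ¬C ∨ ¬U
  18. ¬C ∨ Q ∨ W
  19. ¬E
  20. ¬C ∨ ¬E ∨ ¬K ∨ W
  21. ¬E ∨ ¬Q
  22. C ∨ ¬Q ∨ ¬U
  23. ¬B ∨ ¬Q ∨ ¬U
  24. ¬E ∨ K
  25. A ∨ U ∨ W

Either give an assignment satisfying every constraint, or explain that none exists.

B = False, A = False, U = True, R = True, C = True, K = True, Q = True, W = True, E = False

Unit clause (U) forces U = True.
Unit clause (¬E) forces E = False.
In (E ∨ Q) only Q is left, so Q = True.
In (E ∨ W) only W is left, so W = True.
In (¬Q ∨ R ∨ ¬W) only R is left, so R = True.
In (C ∨ ¬Q ∨ ¬U) only C is left, so C = True.
In (¬B ∨ ¬Q ∨ ¬U) only ¬B is left, so B = False.
In (¬A ∨ B ∨ ¬C ∨ ¬U) only ¬A is left, so A = False.
In (A ∨ K ∨ ¬W) only K is left, so K = True.
All clauses satisfied.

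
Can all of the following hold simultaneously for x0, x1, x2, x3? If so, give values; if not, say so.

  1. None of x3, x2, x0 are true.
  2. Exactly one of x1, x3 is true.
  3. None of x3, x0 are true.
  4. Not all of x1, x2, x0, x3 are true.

x0=F, x1=T, x2=F, x3=F

  (1) {x3, x2, x0}: 0 true — none ✓
  (2) {x1, x3}: 1 true — exactly one ✓
  (3) {x3, x0}: 0 true — none ✓
  (4) {x1, x2, x0, x3}: 1/4 true — not all ✓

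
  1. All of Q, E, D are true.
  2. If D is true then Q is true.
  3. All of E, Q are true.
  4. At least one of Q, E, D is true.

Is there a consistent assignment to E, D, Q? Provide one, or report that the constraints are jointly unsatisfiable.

E = True, D = True, Q = True

  (1) {Q, E, D}: all 3 true ✓
  (2) D=T ⇒ Q: T ✓
  (3) {E, Q}: all 2 true ✓
  (4) {Q, E, D}: 3 true — at least one ✓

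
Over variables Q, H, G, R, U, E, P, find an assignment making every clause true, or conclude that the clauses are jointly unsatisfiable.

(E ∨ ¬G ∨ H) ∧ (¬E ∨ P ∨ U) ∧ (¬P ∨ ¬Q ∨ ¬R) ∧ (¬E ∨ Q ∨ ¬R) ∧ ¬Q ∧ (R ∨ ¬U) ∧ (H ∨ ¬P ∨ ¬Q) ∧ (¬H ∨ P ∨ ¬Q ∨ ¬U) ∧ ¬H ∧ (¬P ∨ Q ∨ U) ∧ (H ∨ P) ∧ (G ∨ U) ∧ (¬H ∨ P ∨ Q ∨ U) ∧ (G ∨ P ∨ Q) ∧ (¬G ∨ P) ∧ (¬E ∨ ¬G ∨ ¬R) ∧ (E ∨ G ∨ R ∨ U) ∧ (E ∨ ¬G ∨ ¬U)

Q: False; H: False; G: False; R: True; U: True; E: False; P: True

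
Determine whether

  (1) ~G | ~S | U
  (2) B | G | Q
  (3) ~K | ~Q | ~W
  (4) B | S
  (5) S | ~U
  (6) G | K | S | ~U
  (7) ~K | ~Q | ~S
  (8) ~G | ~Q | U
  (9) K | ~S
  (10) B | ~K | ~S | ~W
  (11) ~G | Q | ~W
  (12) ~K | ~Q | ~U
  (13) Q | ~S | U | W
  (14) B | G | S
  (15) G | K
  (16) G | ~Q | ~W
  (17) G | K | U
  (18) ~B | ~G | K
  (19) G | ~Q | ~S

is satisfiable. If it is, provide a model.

Set S = False.
  then (B | S) forces B = True.
  then (S | ~U) forces U = False.
Try K = False:
  (G | K) forces G = True.
  clause (~B | ~G | K) is falsified — backtrack.
So K = True.
Set G = False.
Set Q = False.
Set W = True.
All clauses satisfied.

S = False, B = True, K = True, G = False, U = False, Q = False, W = True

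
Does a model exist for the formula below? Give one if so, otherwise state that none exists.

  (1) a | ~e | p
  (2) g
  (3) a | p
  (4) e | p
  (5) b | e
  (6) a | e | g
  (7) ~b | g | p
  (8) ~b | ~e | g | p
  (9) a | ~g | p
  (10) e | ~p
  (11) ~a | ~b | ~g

Unit clause (g) forces g = True.
Try e = False:
  (e | p) forces p = True.
  clause (e | ~p) is falsified — backtrack.
So e = True.
Set b = True.
  then (~a | ~b | ~g) forces a = False.
  then (a | ~e | p) forces p = True.
All clauses satisfied.

e: True, b: True, g: True, p: True, a: False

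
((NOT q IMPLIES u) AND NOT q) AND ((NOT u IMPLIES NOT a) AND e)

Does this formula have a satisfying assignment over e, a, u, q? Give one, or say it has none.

e = True, a = True, u = True, q = False

  (NOT q IMPLIES u) AND NOT q = True
    NOT q IMPLIES u = True
      NOT q = True
    NOT q = True
  (NOT u IMPLIES NOT a) AND e = True
    NOT u IMPLIES NOT a = True
      NOT u = False
      NOT a = False
Both conjuncts True, so the formula holds.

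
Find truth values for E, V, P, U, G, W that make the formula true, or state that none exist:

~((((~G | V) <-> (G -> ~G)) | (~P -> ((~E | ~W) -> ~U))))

E=T, V=T, P=F, U=T, G=T, W=F

  ~((((~G | V) <-> (G -> ~G)) | (~P -> ((~E | ~W) -> ~U)))) = True
    ((~G | V) <-> (G -> ~G)) | (~P -> ((~E | ~W) -> ~U)) = False
      (~G | V) <-> (G -> ~G) = False
        ~G | V = True
          ~G = False
        G -> ~G = False
          ~G = False
      ~P -> ((~E | ~W) -> ~U) = False
        ~P = True
        (~E | ~W) -> ~U = False
          ~E | ~W = True
            ~E = False
            ~W = True
          ~U = False
The formula evaluates to True.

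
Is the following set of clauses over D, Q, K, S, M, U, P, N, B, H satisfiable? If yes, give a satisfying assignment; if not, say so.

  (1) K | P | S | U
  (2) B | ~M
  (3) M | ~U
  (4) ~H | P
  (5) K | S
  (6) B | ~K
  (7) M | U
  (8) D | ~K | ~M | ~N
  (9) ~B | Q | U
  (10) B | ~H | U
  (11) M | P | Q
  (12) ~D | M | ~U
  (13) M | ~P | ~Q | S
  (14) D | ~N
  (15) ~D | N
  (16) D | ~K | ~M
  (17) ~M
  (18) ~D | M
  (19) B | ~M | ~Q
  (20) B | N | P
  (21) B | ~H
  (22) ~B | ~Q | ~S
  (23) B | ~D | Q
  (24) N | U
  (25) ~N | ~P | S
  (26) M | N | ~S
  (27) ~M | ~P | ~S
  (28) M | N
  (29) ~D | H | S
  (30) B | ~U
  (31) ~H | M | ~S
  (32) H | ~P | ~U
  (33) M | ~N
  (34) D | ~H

Unsatisfiable

Case M = True:
  Clause (~M) is falsified — contradiction.
Case M = False:
  (M | ~U) forces U = False.
  Clause (M | U) is falsified — contradiction.
Both cases fail, so the formula is unsatisfiable.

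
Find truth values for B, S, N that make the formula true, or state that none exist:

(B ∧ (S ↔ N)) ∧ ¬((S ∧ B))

B = True; S = False; N = False

  B ∧ (S ↔ N) = True
    S ↔ N = True
  ¬((S ∧ B)) = True
    S ∧ B = False
Both conjuncts True, so the formula holds.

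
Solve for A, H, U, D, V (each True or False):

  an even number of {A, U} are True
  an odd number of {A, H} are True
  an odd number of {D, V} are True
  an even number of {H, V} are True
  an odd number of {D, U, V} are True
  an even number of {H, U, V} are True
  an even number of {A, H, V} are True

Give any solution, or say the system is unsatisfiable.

A = False, H = True, U = False, D = False, V = True

{A, U}: 0 true → even ✓
{A, H}: 1 true → odd ✓
{D, V}: 1 true → odd ✓
{H, V}: 2 true → even ✓
{D, U, V}: 1 true → odd ✓
{H, U, V}: 2 true → even ✓
{A, H, V}: 2 true → even ✓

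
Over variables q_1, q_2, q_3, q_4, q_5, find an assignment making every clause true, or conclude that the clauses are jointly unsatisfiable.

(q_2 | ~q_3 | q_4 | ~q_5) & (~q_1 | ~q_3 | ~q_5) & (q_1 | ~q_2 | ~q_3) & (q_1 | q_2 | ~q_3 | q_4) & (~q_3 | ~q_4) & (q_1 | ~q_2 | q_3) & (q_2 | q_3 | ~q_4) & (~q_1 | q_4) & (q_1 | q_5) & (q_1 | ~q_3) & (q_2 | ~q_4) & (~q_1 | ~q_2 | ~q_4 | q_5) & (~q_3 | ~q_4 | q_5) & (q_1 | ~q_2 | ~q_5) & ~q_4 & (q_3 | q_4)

Unsatisfiable — no assignment works.

Case q_3 = True:
  (~q_3 | ~q_4) forces q_4 = False.
  (~q_1 | q_4) forces q_1 = False.
  Clause (q_1 | ~q_3) is falsified — contradiction.
Case q_3 = False:
  (~q_4) forces q_4 = False.
  Clause (q_3 | q_4) is falsified — contradiction.
Both cases fail, so the formula is unsatisfiable.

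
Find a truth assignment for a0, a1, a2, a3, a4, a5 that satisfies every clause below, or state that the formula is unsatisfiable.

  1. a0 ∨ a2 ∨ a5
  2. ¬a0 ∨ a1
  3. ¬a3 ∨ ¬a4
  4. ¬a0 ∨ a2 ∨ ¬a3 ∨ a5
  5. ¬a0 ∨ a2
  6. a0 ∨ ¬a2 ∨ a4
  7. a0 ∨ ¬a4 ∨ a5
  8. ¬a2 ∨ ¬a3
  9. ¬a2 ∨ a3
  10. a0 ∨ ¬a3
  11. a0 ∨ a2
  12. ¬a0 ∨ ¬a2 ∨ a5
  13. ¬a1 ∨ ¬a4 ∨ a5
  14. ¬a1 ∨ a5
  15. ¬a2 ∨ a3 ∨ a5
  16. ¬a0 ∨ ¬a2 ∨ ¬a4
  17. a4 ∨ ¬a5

Unsatisfiable — no assignment works.

Case a2 = True:
  (¬a2 ∨ ¬a3) forces a3 = False.
  Clause (¬a2 ∨ a3) is falsified — contradiction.
Case a2 = False:
  (¬a0 ∨ a2) forces a0 = False.
  Clause (a0 ∨ a2) is falsified — contradiction.
Both cases fail, so the formula is unsatisfiable.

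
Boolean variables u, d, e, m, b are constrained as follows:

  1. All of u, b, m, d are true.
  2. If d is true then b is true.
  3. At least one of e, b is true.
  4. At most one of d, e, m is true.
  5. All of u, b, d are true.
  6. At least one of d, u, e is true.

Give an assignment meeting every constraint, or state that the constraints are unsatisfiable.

Case u = True:
  (1) forces b = True.
  (1) forces m = True.
  (1) forces d = True.
  Constraint (4) is violated (d=T, m=T) — contradiction.
Case u = False:
  Constraint (1) is violated (u=F) — contradiction.
Both cases fail — unsatisfiable.

Unsatisfiable — no assignment works.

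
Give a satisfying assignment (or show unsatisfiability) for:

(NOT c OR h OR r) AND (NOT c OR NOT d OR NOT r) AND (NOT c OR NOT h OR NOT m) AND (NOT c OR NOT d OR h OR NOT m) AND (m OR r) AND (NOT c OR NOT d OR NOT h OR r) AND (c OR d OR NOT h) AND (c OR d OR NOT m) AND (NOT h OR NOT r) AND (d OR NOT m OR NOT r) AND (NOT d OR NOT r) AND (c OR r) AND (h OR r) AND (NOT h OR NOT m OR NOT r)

d = False, h = False, m = False, r = True, c = True

Try d = True:
  (NOT d OR NOT r) forces r = False.
  (m OR r) forces m = True.
  (c OR r) forces c = True.
  (NOT c OR h OR r) forces h = True.
  clause (NOT c OR NOT h OR NOT m) is falsified — backtrack.
So d = False.
Set h = False.
  then (h OR r) forces r = True.
  then (d OR NOT m OR NOT r) forces m = False.
Set c = True.
All clauses satisfied.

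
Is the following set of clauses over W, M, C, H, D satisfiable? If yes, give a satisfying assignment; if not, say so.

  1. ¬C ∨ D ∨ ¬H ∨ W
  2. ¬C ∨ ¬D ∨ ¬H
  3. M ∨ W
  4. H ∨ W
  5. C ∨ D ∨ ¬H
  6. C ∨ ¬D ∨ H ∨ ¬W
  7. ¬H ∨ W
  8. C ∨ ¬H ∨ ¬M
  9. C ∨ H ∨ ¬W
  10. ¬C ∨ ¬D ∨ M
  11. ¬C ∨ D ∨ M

Try W = False:
  (M ∨ W) forces M = True.
  (H ∨ W) forces H = True.
  clause (¬H ∨ W) is falsified — backtrack.
So W = True.
Set M = True.
Set C = True.
Set H = False.
Set D = False.
All clauses satisfied.

W: True, M: True, C: True, H: False, D: False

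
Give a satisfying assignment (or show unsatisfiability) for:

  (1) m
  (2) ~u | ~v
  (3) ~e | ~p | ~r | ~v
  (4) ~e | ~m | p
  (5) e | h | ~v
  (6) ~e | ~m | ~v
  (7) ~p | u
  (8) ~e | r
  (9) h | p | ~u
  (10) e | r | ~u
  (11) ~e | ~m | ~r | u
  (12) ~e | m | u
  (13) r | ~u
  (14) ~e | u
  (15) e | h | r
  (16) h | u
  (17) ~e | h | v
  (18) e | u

h=T, m=T, v=F, u=T, e=T, r=T, p=T

Unit clause (m) forces m = True.
Set h = True.
Set v = False.
Try u = False:
  (~p | u) forces p = False.
  (~e | ~m | p) forces e = False.
  clause (e | u) is falsified — backtrack.
So u = True.
  then (r | ~u) forces r = True.
Set e = True.
  then (~e | ~m | p) forces p = True.
All clauses satisfied.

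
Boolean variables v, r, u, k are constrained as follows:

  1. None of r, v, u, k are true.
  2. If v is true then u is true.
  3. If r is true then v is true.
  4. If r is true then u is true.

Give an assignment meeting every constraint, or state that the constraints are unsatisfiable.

v: False; r: False; u: False; k: False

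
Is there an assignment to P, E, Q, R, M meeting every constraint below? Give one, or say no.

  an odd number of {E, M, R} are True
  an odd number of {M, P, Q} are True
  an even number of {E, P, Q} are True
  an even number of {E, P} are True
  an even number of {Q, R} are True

P: False, E: False, Q: False, R: False, M: True

{E, M, R}: 1 true → odd ✓
{M, P, Q}: 1 true → odd ✓
{E, P, Q}: 0 true → even ✓
{E, P}: 0 true → even ✓
{Q, R}: 0 true → even ✓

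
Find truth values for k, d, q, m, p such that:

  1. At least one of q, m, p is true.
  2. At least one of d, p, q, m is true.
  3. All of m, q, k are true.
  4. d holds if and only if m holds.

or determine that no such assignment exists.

k: True; d: True; q: True; m: True; p: True

  (1) {q, m, p}: 3 true — at least one ✓
  (2) {d, p, q, m}: 4 true — at least one ✓
  (3) {m, q, k}: all 3 true ✓
  (4) d=T, m=T — same ✓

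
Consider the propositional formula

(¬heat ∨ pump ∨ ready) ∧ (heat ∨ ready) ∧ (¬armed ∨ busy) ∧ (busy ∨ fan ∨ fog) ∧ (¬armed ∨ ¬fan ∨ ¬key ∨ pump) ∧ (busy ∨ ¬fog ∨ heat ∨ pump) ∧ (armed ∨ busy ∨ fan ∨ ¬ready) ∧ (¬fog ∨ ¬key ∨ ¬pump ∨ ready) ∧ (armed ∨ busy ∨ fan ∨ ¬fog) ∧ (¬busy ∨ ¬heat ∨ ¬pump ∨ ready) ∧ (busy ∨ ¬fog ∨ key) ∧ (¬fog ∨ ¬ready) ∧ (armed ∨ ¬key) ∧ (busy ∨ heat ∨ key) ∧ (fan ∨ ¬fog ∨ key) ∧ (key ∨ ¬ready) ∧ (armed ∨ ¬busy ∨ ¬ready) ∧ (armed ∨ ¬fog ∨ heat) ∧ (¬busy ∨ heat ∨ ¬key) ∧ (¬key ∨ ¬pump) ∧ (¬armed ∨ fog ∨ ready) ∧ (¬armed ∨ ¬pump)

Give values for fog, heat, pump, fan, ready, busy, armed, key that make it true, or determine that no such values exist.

fog = False, heat = True, pump = False, fan = False, ready = True, busy = True, armed = True, key = True

Set fog = False.
Try heat = False:
  (heat ∨ ready) forces ready = True.
  (key ∨ ¬ready) forces key = True.
  (armed ∨ ¬key) forces armed = True.
  (¬armed ∨ busy) forces busy = True.
  clause (¬busy ∨ heat ∨ ¬key) is falsified — backtrack.
So heat = True.
Set pump = False.
  then (¬heat ∨ pump ∨ ready) forces ready = True.
  then (key ∨ ¬ready) forces key = True.
  then (armed ∨ ¬key) forces armed = True.
  then (¬armed ∨ busy) forces busy = True.
  then (¬armed ∨ ¬fan ∨ ¬key ∨ pump) forces fan = False.
All clauses satisfied.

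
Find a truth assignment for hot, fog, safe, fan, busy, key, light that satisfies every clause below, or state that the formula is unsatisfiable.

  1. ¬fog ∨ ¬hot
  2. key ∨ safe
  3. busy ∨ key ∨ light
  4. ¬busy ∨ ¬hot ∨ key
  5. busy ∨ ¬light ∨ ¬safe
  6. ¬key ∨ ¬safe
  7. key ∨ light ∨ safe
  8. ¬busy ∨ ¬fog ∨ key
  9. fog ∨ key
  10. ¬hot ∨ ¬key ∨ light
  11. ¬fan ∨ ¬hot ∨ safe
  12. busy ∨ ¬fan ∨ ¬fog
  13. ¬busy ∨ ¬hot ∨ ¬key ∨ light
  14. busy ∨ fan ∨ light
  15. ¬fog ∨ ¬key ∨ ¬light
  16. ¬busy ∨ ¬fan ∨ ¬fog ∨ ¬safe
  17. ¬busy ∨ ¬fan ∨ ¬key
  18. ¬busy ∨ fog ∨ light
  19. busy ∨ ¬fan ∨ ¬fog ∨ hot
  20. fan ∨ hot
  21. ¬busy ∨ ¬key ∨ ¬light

hot = False; fog = False; safe = False; fan = True; busy = False; key = True; light = True

Set hot = False.
  then (fan ∨ hot) forces fan = True.
Try fog = True:
  (busy ∨ ¬fan ∨ ¬fog) forces busy = True.
  (¬busy ∨ ¬fog ∨ key) forces key = True.
  clause (¬busy ∨ ¬fan ∨ ¬key) is falsified — backtrack.
So fog = False.
  then (fog ∨ key) forces key = True.
  then (¬busy ∨ ¬fan ∨ ¬key) forces busy = False.
  then (¬key ∨ ¬safe) forces safe = False.
Set light = True.
All clauses satisfied.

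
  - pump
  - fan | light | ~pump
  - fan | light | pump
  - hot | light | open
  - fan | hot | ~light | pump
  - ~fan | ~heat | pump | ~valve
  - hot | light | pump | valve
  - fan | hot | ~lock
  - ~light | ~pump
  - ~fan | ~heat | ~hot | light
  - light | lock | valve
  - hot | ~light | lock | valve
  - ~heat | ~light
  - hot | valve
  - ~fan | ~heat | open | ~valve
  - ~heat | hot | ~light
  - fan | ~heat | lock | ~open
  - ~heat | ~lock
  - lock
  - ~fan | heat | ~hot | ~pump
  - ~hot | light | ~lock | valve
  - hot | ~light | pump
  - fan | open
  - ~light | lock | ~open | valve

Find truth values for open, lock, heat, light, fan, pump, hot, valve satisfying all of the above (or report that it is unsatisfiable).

Unit clause (pump) forces pump = True.
In (~light | ~pump) only ~light is left, so light = False.
Unit clause (lock) forces lock = True.
In (fan | light | ~pump) only fan is left, so fan = True.
In (~heat | ~lock) only ~heat is left, so heat = False.
In (~fan | heat | ~hot | ~pump) only ~hot is left, so hot = False.
In (hot | light | open) only open is left, so open = True.
In (hot | valve) only valve is left, so valve = True.
All clauses satisfied.

open: True, lock: True, heat: False, light: False, fan: True, pump: True, hot: False, valve: True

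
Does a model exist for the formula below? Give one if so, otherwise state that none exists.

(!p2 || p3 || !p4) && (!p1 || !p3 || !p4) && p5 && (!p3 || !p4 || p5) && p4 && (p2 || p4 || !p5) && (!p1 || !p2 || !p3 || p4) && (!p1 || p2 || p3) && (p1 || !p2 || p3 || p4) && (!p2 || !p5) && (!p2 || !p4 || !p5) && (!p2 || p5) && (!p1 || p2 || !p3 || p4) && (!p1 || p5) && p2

Case p2 = True:
  (p5) forces p5 = True.
  Clause (!p2 || !p5) is falsified — contradiction.
Case p2 = False:
  Clause (p2) is falsified — contradiction.
Both cases fail, so the formula is unsatisfiable.

UNSATISFIABLE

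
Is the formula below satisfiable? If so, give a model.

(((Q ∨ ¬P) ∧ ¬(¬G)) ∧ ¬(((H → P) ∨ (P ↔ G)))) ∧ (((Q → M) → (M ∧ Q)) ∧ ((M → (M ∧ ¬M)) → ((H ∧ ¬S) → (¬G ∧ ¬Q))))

G=T, P=F, Q=T, S=T, M=T, H=T

  ((Q ∨ ¬P) ∧ ¬(¬G)) ∧ ¬(((H → P) ∨ (P ↔ G))) = True
    (Q ∨ ¬P) ∧ ¬(¬G) = True
      Q ∨ ¬P = True
        ¬P = True
      ¬(¬G) = True
        ¬G = False
    ¬(((H → P) ∨ (P ↔ G))) = True
      (H → P) ∨ (P ↔ G) = False
        H → P = False
        P ↔ G = False
  ((Q → M) → (M ∧ Q)) ∧ ((M → (M ∧ ¬M)) → ((H ∧ ¬S) → (¬G ∧ ¬Q))) = True
    (Q → M) → (M ∧ Q) = True
      Q → M = True
      M ∧ Q = True
    (M → (M ∧ ¬M)) → ((H ∧ ¬S) → (¬G ∧ ¬Q)) = True
      M → (M ∧ ¬M) = False
        M ∧ ¬M = False
          ¬M = False
      (H ∧ ¬S) → (¬G ∧ ¬Q) = True
        H ∧ ¬S = False
          ¬S = False
        ¬G ∧ ¬Q = False
          ¬G = False
          ¬Q = False
Both conjuncts True, so the formula holds.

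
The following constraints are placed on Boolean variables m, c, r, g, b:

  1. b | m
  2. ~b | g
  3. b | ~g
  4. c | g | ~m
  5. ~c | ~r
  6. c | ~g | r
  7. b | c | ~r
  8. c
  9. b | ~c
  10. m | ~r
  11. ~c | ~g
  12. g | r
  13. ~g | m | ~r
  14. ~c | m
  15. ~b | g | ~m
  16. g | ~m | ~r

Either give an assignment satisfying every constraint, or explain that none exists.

Unsatisfiable

Case c = True:
  (~c | ~r) forces r = False.
  (b | ~c) forces b = True.
  (~b | g) forces g = True.
  Clause (~c | ~g) is falsified — contradiction.
Case c = False:
  Clause (c) is falsified — contradiction.
Both cases fail, so the formula is unsatisfiable.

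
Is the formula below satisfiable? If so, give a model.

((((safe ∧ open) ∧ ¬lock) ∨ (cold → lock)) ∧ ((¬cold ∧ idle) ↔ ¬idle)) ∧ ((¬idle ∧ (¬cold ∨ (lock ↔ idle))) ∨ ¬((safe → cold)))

Unsatisfiable — no assignment works.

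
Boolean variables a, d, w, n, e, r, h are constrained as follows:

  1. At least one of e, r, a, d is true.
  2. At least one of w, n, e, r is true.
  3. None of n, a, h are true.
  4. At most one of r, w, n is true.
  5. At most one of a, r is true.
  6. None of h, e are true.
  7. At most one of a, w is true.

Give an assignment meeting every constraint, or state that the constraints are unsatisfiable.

a = False; d = False; w = False; n = False; e = False; r = True; h = False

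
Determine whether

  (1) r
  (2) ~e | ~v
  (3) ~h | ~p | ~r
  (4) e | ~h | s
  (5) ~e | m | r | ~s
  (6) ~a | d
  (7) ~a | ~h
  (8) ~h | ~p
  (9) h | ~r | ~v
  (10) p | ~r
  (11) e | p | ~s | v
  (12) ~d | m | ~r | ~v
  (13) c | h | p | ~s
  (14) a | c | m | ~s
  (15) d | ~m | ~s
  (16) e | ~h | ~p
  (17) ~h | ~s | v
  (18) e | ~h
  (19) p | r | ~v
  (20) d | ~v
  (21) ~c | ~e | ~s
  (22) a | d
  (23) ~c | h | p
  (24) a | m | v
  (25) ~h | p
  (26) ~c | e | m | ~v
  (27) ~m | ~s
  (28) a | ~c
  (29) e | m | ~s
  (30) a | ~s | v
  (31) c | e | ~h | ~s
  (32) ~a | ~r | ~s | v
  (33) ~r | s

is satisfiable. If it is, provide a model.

Case r = True:
  (p | ~r) forces p = True.
  (~h | ~p | ~r) forces h = False.
  (h | ~r | ~v) forces v = False.
  (~r | s) forces s = True.
  (~m | ~s) forces m = False.
  (a | m | v) forces a = True.
  Clause (~a | ~r | ~s | v) is falsified — contradiction.
Case r = False:
  Clause (r) is falsified — contradiction.
Both cases fail, so the formula is unsatisfiable.

Unsatisfiable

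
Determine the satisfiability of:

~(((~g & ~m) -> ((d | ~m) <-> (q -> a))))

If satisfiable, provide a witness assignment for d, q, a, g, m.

d=F, q=T, a=F, g=F, m=F

  ~(((~g & ~m) -> ((d | ~m) <-> (q -> a)))) = True
    (~g & ~m) -> ((d | ~m) <-> (q -> a)) = False
      ~g & ~m = True
        ~g = True
        ~m = True
      (d | ~m) <-> (q -> a) = False
        d | ~m = True
          ~m = True
        q -> a = False
The formula evaluates to True.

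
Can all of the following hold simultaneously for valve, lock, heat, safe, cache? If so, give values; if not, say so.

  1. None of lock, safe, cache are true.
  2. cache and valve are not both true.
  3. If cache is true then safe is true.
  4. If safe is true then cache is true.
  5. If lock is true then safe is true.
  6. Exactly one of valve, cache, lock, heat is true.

valve = True, lock = False, heat = False, safe = False, cache = False

  (1) {lock, safe, cache}: 0 true — none ✓
  (2) cache=F, valve=T — not both ✓
  (3) cache=F ⇒ safe: vacuous ✓
  (4) safe=F ⇒ cache: vacuous ✓
  (5) lock=F ⇒ safe: vacuous ✓
  (6) {valve, cache, lock, heat}: 1 true — exactly one ✓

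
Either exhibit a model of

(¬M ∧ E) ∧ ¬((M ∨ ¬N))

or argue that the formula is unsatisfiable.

E=T; M=F; N=T

  ¬M ∧ E = True
    ¬M = True
  ¬((M ∨ ¬N)) = True
    M ∨ ¬N = False
      ¬N = False
Both conjuncts True, so the formula holds.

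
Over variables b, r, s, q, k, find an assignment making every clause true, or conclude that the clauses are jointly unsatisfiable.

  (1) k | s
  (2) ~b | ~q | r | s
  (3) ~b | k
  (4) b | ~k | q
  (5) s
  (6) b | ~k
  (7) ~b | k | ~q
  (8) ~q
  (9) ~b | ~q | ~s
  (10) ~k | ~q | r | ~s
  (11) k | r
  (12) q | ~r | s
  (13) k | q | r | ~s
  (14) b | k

b: True, r: True, s: True, q: False, k: True

Unit clause (s) forces s = True.
Unit clause (~q) forces q = False.
Set b = True.
  then (~b | k) forces k = True.
Set r = True.
All clauses satisfied.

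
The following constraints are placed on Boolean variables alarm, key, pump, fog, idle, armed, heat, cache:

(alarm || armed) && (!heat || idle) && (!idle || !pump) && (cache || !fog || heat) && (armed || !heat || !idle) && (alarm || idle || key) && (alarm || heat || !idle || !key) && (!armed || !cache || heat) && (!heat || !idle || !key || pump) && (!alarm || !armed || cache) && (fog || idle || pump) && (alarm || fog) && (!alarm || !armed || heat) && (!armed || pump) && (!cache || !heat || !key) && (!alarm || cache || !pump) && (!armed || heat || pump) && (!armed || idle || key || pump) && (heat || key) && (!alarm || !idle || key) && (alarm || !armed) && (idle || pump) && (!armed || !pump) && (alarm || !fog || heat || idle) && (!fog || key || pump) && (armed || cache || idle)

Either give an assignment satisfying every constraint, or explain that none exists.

alarm = True, key = True, pump = False, fog = True, idle = True, armed = False, heat = False, cache = True

Try alarm = False:
  (alarm || armed) forces armed = True.
  clause (alarm || !armed) is falsified — backtrack.
So alarm = True.
Set key = True.
Set pump = False.
  then (!armed || pump) forces armed = False.
  then (idle || pump) forces idle = True.
  then (armed || !heat || !idle) forces heat = False.
Set fog = True.
  then (cache || !fog || heat) forces cache = True.
All clauses satisfied.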